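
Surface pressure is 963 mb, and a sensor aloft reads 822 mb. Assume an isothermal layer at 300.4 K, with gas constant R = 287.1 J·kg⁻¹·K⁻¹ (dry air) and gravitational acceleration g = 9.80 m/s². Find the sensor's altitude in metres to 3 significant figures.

z ≈ 1390 m

Scale height: H = RT/g = 287.1 × 300.4 / 9.80 = 8800.5 m.
Invert the barometric formula: z = H ln(P₀/P).
P₀/P = 963/822 = 1.1715; ln(1.1715) = 0.15828.
z = 8800.5 × 0.15828 = 1392.9 m.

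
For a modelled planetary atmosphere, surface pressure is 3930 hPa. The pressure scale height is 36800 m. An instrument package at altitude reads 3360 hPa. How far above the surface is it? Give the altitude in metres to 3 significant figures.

Invert the barometric formula: z = H ln(P₀/P).
P₀/P = 3930/3360 = 1.1696; ln(1.1696) = 0.15666.
z = 36800 × 0.15666 = 5765.1 m.

z ≈ 5770 m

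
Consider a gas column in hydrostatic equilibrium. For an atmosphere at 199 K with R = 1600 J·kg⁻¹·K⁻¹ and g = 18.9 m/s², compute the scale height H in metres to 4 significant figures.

H ≈ 16850 m

The scale height of an isothermal atmosphere is H = RT/g.
H = 1600 × 199 / 18.9 = 318400/18.9 = 16847 m.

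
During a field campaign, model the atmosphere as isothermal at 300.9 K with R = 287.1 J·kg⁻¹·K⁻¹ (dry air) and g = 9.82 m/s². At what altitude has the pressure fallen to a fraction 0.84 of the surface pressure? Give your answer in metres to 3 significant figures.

Scale height: H = RT/g = 287.1 × 300.9 / 9.82 = 8797.2 m.
Set P/P₀ = exp(−z/H) = 0.84, so z = −H ln(0.84).
−ln(0.84) = 0.17435; z = 8797.2 × 0.17435 = 1533.8 m.

z ≈ 1530 m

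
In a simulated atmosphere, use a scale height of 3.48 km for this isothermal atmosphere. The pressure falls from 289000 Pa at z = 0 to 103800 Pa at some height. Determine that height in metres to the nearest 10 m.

z ≈ 3560 m

Invert the barometric formula: z = H ln(P₀/P).
P₀/P = 289000/103800 = 2.7842; ln(2.7842) = 1.0240.
z = 3480.0 × 1.0240 = 3563.5 m.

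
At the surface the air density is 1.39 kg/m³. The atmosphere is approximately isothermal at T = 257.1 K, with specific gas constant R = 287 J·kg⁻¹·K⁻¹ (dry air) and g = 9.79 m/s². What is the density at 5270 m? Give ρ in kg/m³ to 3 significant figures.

Scale height: H = RT/g = 287 × 257.1 / 9.79 = 7537.0 m.
In an isothermal atmosphere, density decays like pressure: ρ = ρ₀ exp(−z/H).
z/H = 5270.0/7537.0 = 0.69922; exp(−0.69922) = 0.49697.
ρ = 1.39 × 0.49697 = 0.69079 kg/m³.

ρ ≈ 0.691 kg/m³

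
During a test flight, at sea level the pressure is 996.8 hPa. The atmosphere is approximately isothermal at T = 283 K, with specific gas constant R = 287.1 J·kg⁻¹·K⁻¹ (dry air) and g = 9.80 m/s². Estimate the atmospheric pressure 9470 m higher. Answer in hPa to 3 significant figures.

Scale height: H = RT/g = 287.1 × 283 / 9.80 = 8290.7 m.
Barometric formula: P = P₀ exp(−z/H).
z/H = 9470.0/8290.7 = 1.1422; exp(−1.1422) = 0.31912.
P = 996.8 × 0.31912 = 318.10 hPa.

P ≈ 318 hPa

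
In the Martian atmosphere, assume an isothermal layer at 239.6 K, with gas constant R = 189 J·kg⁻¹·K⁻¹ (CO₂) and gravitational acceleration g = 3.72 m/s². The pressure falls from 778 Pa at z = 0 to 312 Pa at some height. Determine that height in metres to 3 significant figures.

z ≈ 11100 m

Scale height: H = RT/g = 189 × 239.6 / 3.72 = 12173 m.
Invert the barometric formula: z = H ln(P₀/P).
P₀/P = 778/312 = 2.4936; ln(2.4936) = 0.91373.
z = 12173 × 0.91373 = 11123 m.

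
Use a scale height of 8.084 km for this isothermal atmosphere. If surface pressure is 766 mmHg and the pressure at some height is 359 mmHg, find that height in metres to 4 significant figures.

z ≈ 6127 m

Invert the barometric formula: z = H ln(P₀/P).
P₀/P = 766/359 = 2.1337; ln(2.1337) = 0.75786.
z = 8084.0 × 0.75786 = 6126.5 m.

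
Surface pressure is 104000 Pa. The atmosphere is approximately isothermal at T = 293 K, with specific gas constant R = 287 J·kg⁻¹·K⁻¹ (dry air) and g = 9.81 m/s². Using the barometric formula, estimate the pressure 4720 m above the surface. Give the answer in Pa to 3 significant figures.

Scale height: H = RT/g = 287 × 293 / 9.81 = 8572.0 m.
Barometric formula: P = P₀ exp(−z/H).
z/H = 4720.0/8572.0 = 0.55063; exp(−0.55063) = 0.57659.
P = 104000 × 0.57659 = 59965 Pa.

P ≈ 60000 Pa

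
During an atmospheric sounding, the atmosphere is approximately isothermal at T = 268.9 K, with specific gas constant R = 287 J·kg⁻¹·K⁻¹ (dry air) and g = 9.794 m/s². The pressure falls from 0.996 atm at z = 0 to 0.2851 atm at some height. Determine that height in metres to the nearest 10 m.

Scale height: H = RT/g = 287 × 268.9 / 9.794 = 7879.8 m.
Invert the barometric formula: z = H ln(P₀/P).
P₀/P = 0.996/0.2851 = 3.4935; ln(3.4935) = 1.2509.
z = 7879.8 × 1.2509 = 9856.8 m.

z ≈ 9860 m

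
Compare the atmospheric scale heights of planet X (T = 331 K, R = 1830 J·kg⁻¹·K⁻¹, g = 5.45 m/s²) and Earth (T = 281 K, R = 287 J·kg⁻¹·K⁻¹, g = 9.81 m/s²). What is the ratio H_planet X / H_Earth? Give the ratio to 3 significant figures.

H_planet X/H_Earth ≈ 13.5

H = RT/g for each body.
H_planet X = 1830 × 331 / 5.45 = 111140 m.
H_Earth = 287 × 281 / 9.81 = 8220.9 m.
H_planet X/H_Earth = 111140/8220.9 = 13.519.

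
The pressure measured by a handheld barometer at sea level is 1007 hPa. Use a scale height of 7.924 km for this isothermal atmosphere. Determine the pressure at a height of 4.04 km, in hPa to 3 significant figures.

P ≈ 605 hPa

Barometric formula: P = P₀ exp(−z/H).
z/H = 4040.0/7924.0 = 0.50984; exp(−0.50984) = 0.60059.
P = 1007 × 0.60059 = 604.79 hPa.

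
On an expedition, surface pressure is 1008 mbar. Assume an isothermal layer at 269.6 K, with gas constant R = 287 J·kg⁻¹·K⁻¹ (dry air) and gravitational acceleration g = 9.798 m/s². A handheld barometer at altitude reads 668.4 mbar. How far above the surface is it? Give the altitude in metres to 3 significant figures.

z ≈ 3240 m

Scale height: H = RT/g = 287 × 269.6 / 9.798 = 7897.0 m.
Invert the barometric formula: z = H ln(P₀/P).
P₀/P = 1008/668.4 = 1.5081; ln(1.5081) = 0.41085.
z = 7897.0 × 0.41085 = 3244.5 m.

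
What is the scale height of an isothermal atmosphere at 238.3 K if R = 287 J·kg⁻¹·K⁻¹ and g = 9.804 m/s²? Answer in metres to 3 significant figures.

The scale height of an isothermal atmosphere is H = RT/g.
H = 287 × 238.3 / 9.804 = 68392/9.804 = 6975.9 m.

H ≈ 6980 m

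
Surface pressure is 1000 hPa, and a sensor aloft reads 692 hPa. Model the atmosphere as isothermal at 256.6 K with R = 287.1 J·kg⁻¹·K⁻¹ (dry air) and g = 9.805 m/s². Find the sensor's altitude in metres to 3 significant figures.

z ≈ 2770 m

Scale height: H = RT/g = 287.1 × 256.6 / 9.805 = 7513.5 m.
Invert the barometric formula: z = H ln(P₀/P).
P₀/P = 1000/692 = 1.4451; ln(1.4451) = 0.36818.
z = 7513.5 × 0.36818 = 2766.3 m.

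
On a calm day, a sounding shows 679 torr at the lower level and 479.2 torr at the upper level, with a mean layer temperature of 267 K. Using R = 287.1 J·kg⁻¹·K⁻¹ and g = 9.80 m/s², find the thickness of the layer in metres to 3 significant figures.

Hypsometric equation: Δz = (R T̄/g) ln(P₁/P₂).
R T̄/g = 287.1 × 267 / 9.80 = 7822.0 m.
ln(679/479.2) = ln(1.4169) = 0.34847.
Δz = 7822.0 × 0.34847 = 2725.7 m.

Δz ≈ 2730 m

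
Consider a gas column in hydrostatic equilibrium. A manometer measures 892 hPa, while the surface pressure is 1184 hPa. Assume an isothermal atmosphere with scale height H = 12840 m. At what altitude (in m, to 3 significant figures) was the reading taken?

Invert the barometric formula: z = H ln(P₀/P).
P₀/P = 1184/892 = 1.3274; ln(1.3274) = 0.28322.
z = 12840 × 0.28322 = 3636.5 m.

z ≈ 3640 m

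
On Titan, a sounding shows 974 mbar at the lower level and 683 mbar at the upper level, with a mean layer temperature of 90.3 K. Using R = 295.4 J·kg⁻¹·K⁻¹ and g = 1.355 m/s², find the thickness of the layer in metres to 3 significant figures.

Δz ≈ 6990 m

Hypsometric equation: Δz = (R T̄/g) ln(P₁/P₂).
R T̄/g = 295.4 × 90.3 / 1.355 = 19686 m.
ln(974/683) = ln(1.4261) = 0.35494.
Δz = 19686 × 0.35494 = 6987.3 m.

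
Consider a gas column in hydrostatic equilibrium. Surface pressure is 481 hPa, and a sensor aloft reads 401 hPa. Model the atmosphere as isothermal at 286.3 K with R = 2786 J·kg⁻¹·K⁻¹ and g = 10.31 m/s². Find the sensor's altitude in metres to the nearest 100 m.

z ≈ 14100 m

Scale height: H = RT/g = 2786 × 286.3 / 10.31 = 77365 m.
Invert the barometric formula: z = H ln(P₀/P).
P₀/P = 481/401 = 1.1995; ln(1.1995) = 0.18190.
z = 77365 × 0.18190 = 14073 m.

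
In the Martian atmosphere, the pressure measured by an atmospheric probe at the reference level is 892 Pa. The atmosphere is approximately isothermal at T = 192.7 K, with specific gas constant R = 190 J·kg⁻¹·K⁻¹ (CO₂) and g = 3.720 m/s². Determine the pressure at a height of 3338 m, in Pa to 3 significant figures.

P ≈ 635 Pa

Scale height: H = RT/g = 190 × 192.7 / 3.720 = 9842.2 m.
Barometric formula: P = P₀ exp(−z/H).
z/H = 3338.0/9842.2 = 0.33915; exp(−0.33915) = 0.71238.
P = 892 × 0.71238 = 635.44 Pa.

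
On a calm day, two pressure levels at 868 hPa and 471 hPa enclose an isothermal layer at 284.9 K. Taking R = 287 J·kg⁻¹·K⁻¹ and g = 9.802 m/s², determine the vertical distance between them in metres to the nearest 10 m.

Δz ≈ 5100 m

Hypsometric equation: Δz = (R T̄/g) ln(P₁/P₂).
R T̄/g = 287 × 284.9 / 9.802 = 8341.8 m.
ln(868/471) = ln(1.8429) = 0.61134.
Δz = 8341.8 × 0.61134 = 5099.7 m.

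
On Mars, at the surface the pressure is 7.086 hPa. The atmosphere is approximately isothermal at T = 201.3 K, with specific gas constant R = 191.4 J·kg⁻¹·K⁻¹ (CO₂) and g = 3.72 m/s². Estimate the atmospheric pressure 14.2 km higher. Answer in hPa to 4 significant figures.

Scale height: H = RT/g = 191.4 × 201.3 / 3.72 = 10357 m.
Barometric formula: P = P₀ exp(−z/H).
z/H = 14200/10357 = 1.3711; exp(−1.3711) = 0.25383.
P = 7.086 × 0.25383 = 1.7986 hPa.

P ≈ 1.799 hPa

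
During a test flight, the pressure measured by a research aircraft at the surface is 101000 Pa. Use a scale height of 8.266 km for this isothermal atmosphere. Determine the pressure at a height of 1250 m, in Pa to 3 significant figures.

P ≈ 86800 Pa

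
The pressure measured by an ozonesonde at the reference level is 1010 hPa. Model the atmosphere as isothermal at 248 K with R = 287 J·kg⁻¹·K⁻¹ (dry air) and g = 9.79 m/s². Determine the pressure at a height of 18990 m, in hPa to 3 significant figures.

P ≈ 74.1 hPa

Scale height: H = RT/g = 287 × 248 / 9.79 = 7270.3 m.
Barometric formula: P = P₀ exp(−z/H).
z/H = 18990/7270.3 = 2.6120; exp(−2.6120) = 0.073388.
P = 1010 × 0.073388 = 74.122 hPa.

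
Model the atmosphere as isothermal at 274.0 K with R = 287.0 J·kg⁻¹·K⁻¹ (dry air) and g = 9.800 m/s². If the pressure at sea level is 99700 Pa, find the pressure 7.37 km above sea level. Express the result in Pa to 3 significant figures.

Scale height: H = RT/g = 287.0 × 274.0 / 9.800 = 8024.3 m.
Barometric formula: P = P₀ exp(−z/H).
z/H = 7370.0/8024.3 = 0.91846; exp(−0.91846) = 0.39913.
P = 99700 × 0.39913 = 39793 Pa.

P ≈ 39800 Pa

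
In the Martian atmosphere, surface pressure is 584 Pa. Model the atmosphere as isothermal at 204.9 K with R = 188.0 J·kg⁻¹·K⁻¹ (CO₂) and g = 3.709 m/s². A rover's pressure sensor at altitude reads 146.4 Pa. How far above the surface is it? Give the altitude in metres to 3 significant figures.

z ≈ 14400 m

Scale height: H = RT/g = 188.0 × 204.9 / 3.709 = 10386 m.
Invert the barometric formula: z = H ln(P₀/P).
P₀/P = 584/146.4 = 3.9891; ln(3.9891) = 1.3836.
z = 10386 × 1.3836 = 14370 m.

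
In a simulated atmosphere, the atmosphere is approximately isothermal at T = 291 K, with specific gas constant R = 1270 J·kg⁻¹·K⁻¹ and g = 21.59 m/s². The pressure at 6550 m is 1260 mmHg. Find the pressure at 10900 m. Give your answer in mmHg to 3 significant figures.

Scale height: H = RT/g = 1270 × 291 / 21.59 = 17118 m.
Between two levels, P₂ = P₁ exp(−Δz/H) with Δz = z₂ − z₁.
Δz = 10900 − 6550.0 = 4350.0 m; Δz/H = 4350.0/17118 = 0.25412.
P₂ = 1260 × exp(−0.25412) = 1260 × 0.77560 = 977.26 mmHg.

P ≈ 977 mmHg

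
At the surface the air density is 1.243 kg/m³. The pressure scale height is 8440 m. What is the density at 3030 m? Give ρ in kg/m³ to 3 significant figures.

ρ ≈ 0.868 kg/m³

In an isothermal atmosphere, density decays like pressure: ρ = ρ₀ exp(−z/H).
z/H = 3030.0/8440.0 = 0.35900; exp(−0.35900) = 0.69837.
ρ = 1.243 × 0.69837 = 0.86807 kg/m³.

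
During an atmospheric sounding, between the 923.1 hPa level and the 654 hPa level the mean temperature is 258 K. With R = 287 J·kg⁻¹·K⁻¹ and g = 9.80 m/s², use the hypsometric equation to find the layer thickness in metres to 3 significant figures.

Δz ≈ 2600 m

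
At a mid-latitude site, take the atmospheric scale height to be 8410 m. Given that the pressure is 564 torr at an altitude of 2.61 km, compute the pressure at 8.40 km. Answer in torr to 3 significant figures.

Between two levels, P₂ = P₁ exp(−Δz/H) with Δz = z₂ − z₁.
Δz = 8400.0 − 2610.0 = 5790.0 m; Δz/H = 5790.0/8410.0 = 0.68847.
P₂ = 564 × exp(−0.68847) = 564 × 0.50234 = 283.32 torr.

P ≈ 283 torr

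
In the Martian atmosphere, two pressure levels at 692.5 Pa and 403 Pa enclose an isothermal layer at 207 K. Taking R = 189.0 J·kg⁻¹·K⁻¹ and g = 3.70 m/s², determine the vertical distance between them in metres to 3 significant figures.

Hypsometric equation: Δz = (R T̄/g) ln(P₁/P₂).
R T̄/g = 189.0 × 207 / 3.70 = 10574 m.
ln(692.5/403) = ln(1.7184) = 0.54139.
Δz = 10574 × 0.54139 = 5724.7 m.

Δz ≈ 5720 m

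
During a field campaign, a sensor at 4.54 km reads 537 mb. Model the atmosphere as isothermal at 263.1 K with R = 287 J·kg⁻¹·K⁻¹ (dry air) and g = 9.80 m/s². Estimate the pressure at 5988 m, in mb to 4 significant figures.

Scale height: H = RT/g = 287 × 263.1 / 9.80 = 7705.1 m.
Between two levels, P₂ = P₁ exp(−Δz/H) with Δz = z₂ − z₁.
Δz = 5988.0 − 4540.0 = 1448.0 m; Δz/H = 1448.0/7705.1 = 0.18793.
P₂ = 537 × exp(−0.18793) = 537 × 0.82867 = 445.00 mb.

P ≈ 445.0 mb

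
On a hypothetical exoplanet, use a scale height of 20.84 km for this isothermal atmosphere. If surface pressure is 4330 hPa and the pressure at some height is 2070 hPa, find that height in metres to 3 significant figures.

z ≈ 15400 m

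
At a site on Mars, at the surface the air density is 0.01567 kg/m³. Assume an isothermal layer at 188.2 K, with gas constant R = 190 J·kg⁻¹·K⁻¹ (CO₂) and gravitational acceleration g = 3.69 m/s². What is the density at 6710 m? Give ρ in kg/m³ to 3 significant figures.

ρ ≈ 0.00784 kg/m³

Scale height: H = RT/g = 190 × 188.2 / 3.69 = 9690.5 m.
In an isothermal atmosphere, density decays like pressure: ρ = ρ₀ exp(−z/H).
z/H = 6710.0/9690.5 = 0.69243; exp(−0.69243) = 0.50036.
ρ = 0.01567 × 0.50036 = 0.0078406 kg/m³.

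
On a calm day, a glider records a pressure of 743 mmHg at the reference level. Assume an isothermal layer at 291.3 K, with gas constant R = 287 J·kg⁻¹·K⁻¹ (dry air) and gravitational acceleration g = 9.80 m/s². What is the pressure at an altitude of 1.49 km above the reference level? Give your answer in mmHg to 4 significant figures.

Scale height: H = RT/g = 287 × 291.3 / 9.80 = 8530.9 m.
Barometric formula: P = P₀ exp(−z/H).
z/H = 1490.0/8530.9 = 0.17466; exp(−0.17466) = 0.83974.
P = 743 × 0.83974 = 623.93 mmHg.

P ≈ 623.9 mmHg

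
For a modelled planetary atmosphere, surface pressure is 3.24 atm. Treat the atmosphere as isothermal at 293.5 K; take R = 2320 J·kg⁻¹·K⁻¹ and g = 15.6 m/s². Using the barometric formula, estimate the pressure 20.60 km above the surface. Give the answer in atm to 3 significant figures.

P ≈ 2.02 atm

Scale height: H = RT/g = 2320 × 293.5 / 15.6 = 43649 m.
Barometric formula: P = P₀ exp(−z/H).
z/H = 20600/43649 = 0.47195; exp(−0.47195) = 0.62378.
P = 3.24 × 0.62378 = 2.0210 atm.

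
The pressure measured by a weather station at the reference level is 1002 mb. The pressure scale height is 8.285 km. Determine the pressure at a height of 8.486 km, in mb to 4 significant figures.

P ≈ 359.8 mb

Barometric formula: P = P₀ exp(−z/H).
z/H = 8486.0/8285.0 = 1.0243; exp(−1.0243) = 0.35905.
P = 1002 × 0.35905 = 359.77 mb.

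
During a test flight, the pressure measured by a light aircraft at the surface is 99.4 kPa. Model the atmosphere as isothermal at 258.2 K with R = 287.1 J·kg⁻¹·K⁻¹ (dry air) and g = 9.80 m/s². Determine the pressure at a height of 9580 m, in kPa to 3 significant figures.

Scale height: H = RT/g = 287.1 × 258.2 / 9.80 = 7564.2 m.
Barometric formula: P = P₀ exp(−z/H).
z/H = 9580.0/7564.2 = 1.2665; exp(−1.2665) = 0.28182.
P = 99.4 × 0.28182 = 28.013 kPa.

P ≈ 28.0 kPa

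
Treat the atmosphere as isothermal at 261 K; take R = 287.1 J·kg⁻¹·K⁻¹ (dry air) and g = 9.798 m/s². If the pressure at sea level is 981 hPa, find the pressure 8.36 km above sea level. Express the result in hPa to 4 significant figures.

P ≈ 328.8 hPa

Scale height: H = RT/g = 287.1 × 261 / 9.798 = 7647.8 m.
Barometric formula: P = P₀ exp(−z/H).
z/H = 8360.0/7647.8 = 1.0931; exp(−1.0931) = 0.33518.
P = 981 × 0.33518 = 328.81 hPa.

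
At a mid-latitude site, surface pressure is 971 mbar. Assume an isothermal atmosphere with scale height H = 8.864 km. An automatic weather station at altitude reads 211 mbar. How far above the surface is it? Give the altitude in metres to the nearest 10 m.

z ≈ 13530 m

Invert the barometric formula: z = H ln(P₀/P).
P₀/P = 971/211 = 4.6019; ln(4.6019) = 1.5265.
z = 8864.0 × 1.5265 = 13531 m.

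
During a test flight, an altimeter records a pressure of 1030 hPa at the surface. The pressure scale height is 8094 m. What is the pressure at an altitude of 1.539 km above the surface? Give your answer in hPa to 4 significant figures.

Barometric formula: P = P₀ exp(−z/H).
z/H = 1539.0/8094.0 = 0.19014; exp(−0.19014) = 0.82684.
P = 1030 × 0.82684 = 851.65 hPa.

P ≈ 851.6 hPa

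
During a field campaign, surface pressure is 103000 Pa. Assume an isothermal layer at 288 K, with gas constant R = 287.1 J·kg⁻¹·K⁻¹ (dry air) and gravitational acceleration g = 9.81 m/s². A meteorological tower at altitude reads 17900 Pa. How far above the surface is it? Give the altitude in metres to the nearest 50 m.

Scale height: H = RT/g = 287.1 × 288 / 9.81 = 8428.6 m.
Invert the barometric formula: z = H ln(P₀/P).
P₀/P = 103000/17900 = 5.7542; ln(5.7542) = 1.7499.
z = 8428.6 × 1.7499 = 14749 m.

z ≈ 14750 m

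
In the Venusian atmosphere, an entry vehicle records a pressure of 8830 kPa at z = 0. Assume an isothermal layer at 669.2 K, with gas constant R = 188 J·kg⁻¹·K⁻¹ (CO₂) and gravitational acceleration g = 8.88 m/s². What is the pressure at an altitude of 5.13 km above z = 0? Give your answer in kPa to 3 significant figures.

P ≈ 6150 kPa

Scale height: H = RT/g = 188 × 669.2 / 8.88 = 14168 m.
Barometric formula: P = P₀ exp(−z/H).
z/H = 5130.0/14168 = 0.36208; exp(−0.36208) = 0.69623.
P = 8830 × 0.69623 = 6147.7 kPa.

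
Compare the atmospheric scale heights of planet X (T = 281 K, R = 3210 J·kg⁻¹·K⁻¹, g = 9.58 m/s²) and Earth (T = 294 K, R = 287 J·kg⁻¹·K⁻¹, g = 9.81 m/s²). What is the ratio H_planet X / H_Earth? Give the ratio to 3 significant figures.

H_planet X/H_Earth ≈ 10.9

H = RT/g for each body.
H_planet X = 3210 × 281 / 9.58 = 94156 m.
H_Earth = 287 × 294 / 9.81 = 8601.2 m.
H_planet X/H_Earth = 94156/8601.2 = 10.947.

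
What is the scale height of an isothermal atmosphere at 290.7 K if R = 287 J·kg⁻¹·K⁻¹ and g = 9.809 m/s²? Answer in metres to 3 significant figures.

H ≈ 8510 m

The scale height of an isothermal atmosphere is H = RT/g.
H = 287 × 290.7 / 9.809 = 83431/9.809 = 8505.6 m.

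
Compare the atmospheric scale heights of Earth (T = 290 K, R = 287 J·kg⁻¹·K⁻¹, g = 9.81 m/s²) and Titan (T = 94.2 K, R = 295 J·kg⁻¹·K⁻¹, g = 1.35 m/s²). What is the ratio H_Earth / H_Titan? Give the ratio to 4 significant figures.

H = RT/g for each body.
H_Earth = 287 × 290 / 9.81 = 8484.2 m.
H_Titan = 295 × 94.2 / 1.35 = 20584 m.
H_Earth/H_Titan = 8484.2/20584 = 0.41217.

H_Earth/H_Titan ≈ 0.4122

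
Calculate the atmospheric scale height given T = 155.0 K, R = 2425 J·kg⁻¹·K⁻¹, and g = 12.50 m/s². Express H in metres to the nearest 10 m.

The scale height of an isothermal atmosphere is H = RT/g.
H = 2425 × 155.0 / 12.50 = 375880/12.50 = 30070 m.

H ≈ 30070 m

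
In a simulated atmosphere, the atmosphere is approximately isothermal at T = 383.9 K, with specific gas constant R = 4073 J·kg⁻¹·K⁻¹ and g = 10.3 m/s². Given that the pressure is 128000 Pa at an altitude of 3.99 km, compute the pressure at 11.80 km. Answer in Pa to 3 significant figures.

P ≈ 122000 Pa

Scale height: H = RT/g = 4073 × 383.9 / 10.3 = 151810 m.
Between two levels, P₂ = P₁ exp(−Δz/H) with Δz = z₂ − z₁.
Δz = 11800 − 3990.0 = 7810.0 m; Δz/H = 7810.0/151810 = 0.051446.
P₂ = 128000 × exp(−0.051446) = 128000 × 0.94985 = 121580 Pa.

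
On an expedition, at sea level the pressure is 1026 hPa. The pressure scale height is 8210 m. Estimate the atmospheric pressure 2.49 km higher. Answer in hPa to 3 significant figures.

P ≈ 758 hPa

Barometric formula: P = P₀ exp(−z/H).
z/H = 2490.0/8210.0 = 0.30329; exp(−0.30329) = 0.73838.
P = 1026 × 0.73838 = 757.58 hPa.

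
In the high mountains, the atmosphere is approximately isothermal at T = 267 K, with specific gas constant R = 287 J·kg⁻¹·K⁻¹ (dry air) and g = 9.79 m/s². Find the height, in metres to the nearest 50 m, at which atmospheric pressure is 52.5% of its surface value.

z ≈ 5050 m

Scale height: H = RT/g = 287 × 267 / 9.79 = 7827.3 m.
Set P/P₀ = exp(−z/H) = 0.525, so z = −H ln(0.525).
−ln(0.525) = 0.64436; z = 7827.3 × 0.64436 = 5043.6 m.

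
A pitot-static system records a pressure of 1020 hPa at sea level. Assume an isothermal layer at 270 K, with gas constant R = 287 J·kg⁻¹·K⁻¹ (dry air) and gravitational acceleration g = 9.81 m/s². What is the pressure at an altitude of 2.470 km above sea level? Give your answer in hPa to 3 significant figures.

P ≈ 746 hPa

Scale height: H = RT/g = 287 × 270 / 9.81 = 7899.1 m.
Barometric formula: P = P₀ exp(−z/H).
z/H = 2470.0/7899.1 = 0.31269; exp(−0.31269) = 0.73148.
P = 1020 × 0.73148 = 746.11 hPa.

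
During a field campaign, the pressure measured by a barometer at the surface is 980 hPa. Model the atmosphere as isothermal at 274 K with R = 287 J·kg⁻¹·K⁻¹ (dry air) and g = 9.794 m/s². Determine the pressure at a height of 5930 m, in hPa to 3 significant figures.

Scale height: H = RT/g = 287 × 274 / 9.794 = 8029.2 m.
Barometric formula: P = P₀ exp(−z/H).
z/H = 5930.0/8029.2 = 0.73855; exp(−0.73855) = 0.47781.
P = 980 × 0.47781 = 468.25 hPa.

P ≈ 468 hPa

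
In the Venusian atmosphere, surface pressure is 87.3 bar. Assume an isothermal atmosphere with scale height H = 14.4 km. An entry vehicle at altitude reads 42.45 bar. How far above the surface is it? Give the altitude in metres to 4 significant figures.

Invert the barometric formula: z = H ln(P₀/P).
P₀/P = 87.3/42.45 = 2.0565; ln(2.0565) = 0.72101.
z = 14400 × 0.72101 = 10383 m.

z ≈ 10380 m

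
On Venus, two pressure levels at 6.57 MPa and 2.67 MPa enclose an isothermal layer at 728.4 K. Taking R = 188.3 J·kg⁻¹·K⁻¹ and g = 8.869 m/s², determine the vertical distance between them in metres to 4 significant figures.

Δz ≈ 13930 m

Hypsometric equation: Δz = (R T̄/g) ln(P₁/P₂).
R T̄/g = 188.3 × 728.4 / 8.869 = 15465 m.
ln(6.57/2.67) = ln(2.4607) = 0.90045.
Δz = 15465 × 0.90045 = 13925 m.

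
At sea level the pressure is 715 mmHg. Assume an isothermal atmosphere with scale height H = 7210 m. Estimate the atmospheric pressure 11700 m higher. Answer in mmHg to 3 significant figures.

Barometric formula: P = P₀ exp(−z/H).
z/H = 11700/7210.0 = 1.6227; exp(−1.6227) = 0.19737.
P = 715 × 0.19737 = 141.12 mmHg.

P ≈ 141 mmHg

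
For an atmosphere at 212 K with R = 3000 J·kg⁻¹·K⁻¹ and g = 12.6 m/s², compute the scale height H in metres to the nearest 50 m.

H ≈ 50500 m

The scale height of an isothermal atmosphere is H = RT/g.
H = 3000 × 212 / 12.6 = 636000/12.6 = 50476 m.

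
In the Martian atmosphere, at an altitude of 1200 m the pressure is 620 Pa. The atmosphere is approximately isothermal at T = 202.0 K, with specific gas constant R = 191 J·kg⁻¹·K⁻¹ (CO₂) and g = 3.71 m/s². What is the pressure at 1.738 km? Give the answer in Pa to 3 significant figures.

Scale height: H = RT/g = 191 × 202.0 / 3.71 = 10399 m.
Between two levels, P₂ = P₁ exp(−Δz/H) with Δz = z₂ − z₁.
Δz = 1738.0 − 1200.0 = 538.00 m; Δz/H = 538.00/10399 = 0.051736.
P₂ = 620 × exp(−0.051736) = 620 × 0.94958 = 588.74 Pa.

P ≈ 589 Pa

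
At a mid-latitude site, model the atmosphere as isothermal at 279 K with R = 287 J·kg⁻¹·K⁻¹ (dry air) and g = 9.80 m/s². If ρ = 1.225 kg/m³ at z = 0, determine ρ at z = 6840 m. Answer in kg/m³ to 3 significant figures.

Scale height: H = RT/g = 287 × 279 / 9.80 = 8170.7 m.
In an isothermal atmosphere, density decays like pressure: ρ = ρ₀ exp(−z/H).
z/H = 6840.0/8170.7 = 0.83714; exp(−0.83714) = 0.43295.
ρ = 1.225 × 0.43295 = 0.53036 kg/m³.

ρ ≈ 0.530 kg/m³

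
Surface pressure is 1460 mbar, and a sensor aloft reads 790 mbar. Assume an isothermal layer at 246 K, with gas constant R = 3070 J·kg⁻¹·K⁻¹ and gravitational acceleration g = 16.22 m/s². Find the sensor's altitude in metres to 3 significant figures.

z ≈ 28600 m

Scale height: H = RT/g = 3070 × 246 / 16.22 = 46561 m.
Invert the barometric formula: z = H ln(P₀/P).
P₀/P = 1460/790 = 1.8481; ln(1.8481) = 0.61416.
z = 46561 × 0.61416 = 28596 m.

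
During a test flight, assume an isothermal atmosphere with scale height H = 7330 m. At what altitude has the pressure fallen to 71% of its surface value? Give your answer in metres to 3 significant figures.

z ≈ 2510 m

Set P/P₀ = exp(−z/H) = 0.71, so z = −H ln(0.71).
−ln(0.71) = 0.34249; z = 7330.0 × 0.34249 = 2510.5 m.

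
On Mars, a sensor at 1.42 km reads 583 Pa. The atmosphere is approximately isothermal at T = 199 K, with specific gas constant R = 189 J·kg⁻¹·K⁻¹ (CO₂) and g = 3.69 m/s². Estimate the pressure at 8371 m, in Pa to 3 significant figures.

Scale height: H = RT/g = 189 × 199 / 3.69 = 10193 m.
Between two levels, P₂ = P₁ exp(−Δz/H) with Δz = z₂ − z₁.
Δz = 8371.0 − 1420.0 = 6951.0 m; Δz/H = 6951.0/10193 = 0.68194.
P₂ = 583 × exp(−0.68194) = 583 × 0.50564 = 294.79 Pa.

P ≈ 295 Pa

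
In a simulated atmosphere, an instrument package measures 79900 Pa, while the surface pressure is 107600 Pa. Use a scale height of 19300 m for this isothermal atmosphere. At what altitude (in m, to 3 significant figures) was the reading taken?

Invert the barometric formula: z = H ln(P₀/P).
P₀/P = 107600/79900 = 1.3467; ln(1.3467) = 0.29766.
z = 19300 × 0.29766 = 5744.8 m.

z ≈ 5740 m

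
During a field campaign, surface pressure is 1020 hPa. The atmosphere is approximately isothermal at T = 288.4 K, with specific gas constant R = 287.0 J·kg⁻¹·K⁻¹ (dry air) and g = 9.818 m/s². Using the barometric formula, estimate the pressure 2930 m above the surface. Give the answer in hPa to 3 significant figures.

Scale height: H = RT/g = 287.0 × 288.4 / 9.818 = 8430.5 m.
Barometric formula: P = P₀ exp(−z/H).
z/H = 2930.0/8430.5 = 0.34755; exp(−0.34755) = 0.70642.
P = 1020 × 0.70642 = 720.55 hPa.

P ≈ 721 hPa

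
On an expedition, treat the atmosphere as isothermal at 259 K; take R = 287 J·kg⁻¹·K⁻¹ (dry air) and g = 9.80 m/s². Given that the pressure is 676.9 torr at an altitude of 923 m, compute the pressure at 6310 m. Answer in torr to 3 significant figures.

Scale height: H = RT/g = 287 × 259 / 9.80 = 7585.0 m.
Between two levels, P₂ = P₁ exp(−Δz/H) with Δz = z₂ − z₁.
Δz = 6310.0 − 923.00 = 5387.0 m; Δz/H = 5387.0/7585.0 = 0.71022.
P₂ = 676.9 × exp(−0.71022) = 676.9 × 0.49154 = 332.72 torr.

P ≈ 333 torr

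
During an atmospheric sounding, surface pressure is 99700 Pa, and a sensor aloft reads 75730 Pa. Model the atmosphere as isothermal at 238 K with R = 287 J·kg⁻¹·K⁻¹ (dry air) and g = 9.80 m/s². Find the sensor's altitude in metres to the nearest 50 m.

Scale height: H = RT/g = 287 × 238 / 9.80 = 6970.0 m.
Invert the barometric formula: z = H ln(P₀/P).
P₀/P = 99700/75730 = 1.3165; ln(1.3165) = 0.27498.
z = 6970.0 × 0.27498 = 1916.6 m.

z ≈ 1900 m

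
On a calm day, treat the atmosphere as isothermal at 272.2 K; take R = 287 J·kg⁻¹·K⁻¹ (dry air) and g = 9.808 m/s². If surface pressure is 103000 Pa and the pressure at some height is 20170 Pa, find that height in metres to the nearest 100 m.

z ≈ 13000 m

Scale height: H = RT/g = 287 × 272.2 / 9.808 = 7965.1 m.
Invert the barometric formula: z = H ln(P₀/P).
P₀/P = 103000/20170 = 5.1066; ln(5.1066) = 1.6305.
z = 7965.1 × 1.6305 = 12987 m.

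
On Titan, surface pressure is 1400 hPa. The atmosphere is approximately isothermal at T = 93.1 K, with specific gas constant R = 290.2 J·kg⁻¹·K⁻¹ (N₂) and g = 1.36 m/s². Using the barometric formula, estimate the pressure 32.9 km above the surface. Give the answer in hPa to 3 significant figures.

P ≈ 267 hPa

Scale height: H = RT/g = 290.2 × 93.1 / 1.36 = 19866 m.
Barometric formula: P = P₀ exp(−z/H).
z/H = 32900/19866 = 1.6561; exp(−1.6561) = 0.19088.
P = 1400 × 0.19088 = 267.23 hPa.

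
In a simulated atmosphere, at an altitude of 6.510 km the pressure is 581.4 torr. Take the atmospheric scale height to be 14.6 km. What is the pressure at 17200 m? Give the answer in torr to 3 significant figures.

P ≈ 280 torr

Between two levels, P₂ = P₁ exp(−Δz/H) with Δz = z₂ − z₁.
Δz = 17200 − 6510.0 = 10690 m; Δz/H = 10690/14600 = 0.73219.
P₂ = 581.4 × exp(−0.73219) = 581.4 × 0.48085 = 279.57 torr.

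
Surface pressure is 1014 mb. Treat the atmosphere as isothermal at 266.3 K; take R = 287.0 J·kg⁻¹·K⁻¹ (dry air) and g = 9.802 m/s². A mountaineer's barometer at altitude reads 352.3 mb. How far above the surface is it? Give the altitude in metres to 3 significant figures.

Scale height: H = RT/g = 287.0 × 266.3 / 9.802 = 7797.2 m.
Invert the barometric formula: z = H ln(P₀/P).
P₀/P = 1014/352.3 = 2.8782; ln(2.8782) = 1.0572.
z = 7797.2 × 1.0572 = 8243.2 m.

z ≈ 8240 m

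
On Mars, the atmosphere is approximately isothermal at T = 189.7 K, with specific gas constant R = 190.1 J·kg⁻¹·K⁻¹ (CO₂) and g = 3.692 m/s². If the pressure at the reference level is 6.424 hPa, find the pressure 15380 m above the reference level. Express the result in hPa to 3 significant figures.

P ≈ 1.33 hPa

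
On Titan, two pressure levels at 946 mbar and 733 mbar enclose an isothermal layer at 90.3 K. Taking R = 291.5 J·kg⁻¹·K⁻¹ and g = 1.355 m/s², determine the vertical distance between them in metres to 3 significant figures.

Δz ≈ 4960 m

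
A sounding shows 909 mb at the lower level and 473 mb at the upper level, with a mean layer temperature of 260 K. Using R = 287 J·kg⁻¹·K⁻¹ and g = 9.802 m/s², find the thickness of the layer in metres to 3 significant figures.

Δz ≈ 4970 m

Hypsometric equation: Δz = (R T̄/g) ln(P₁/P₂).
R T̄/g = 287 × 260 / 9.802 = 7612.7 m.
ln(909/473) = ln(1.9218) = 0.65326.
Δz = 7612.7 × 0.65326 = 4973.1 m.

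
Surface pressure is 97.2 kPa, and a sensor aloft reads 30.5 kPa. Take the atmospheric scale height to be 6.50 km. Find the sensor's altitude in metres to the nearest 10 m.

z ≈ 7530 m

Invert the barometric formula: z = H ln(P₀/P).
P₀/P = 97.2/30.5 = 3.1869; ln(3.1869) = 1.1590.
z = 6500.0 × 1.1590 = 7533.5 m.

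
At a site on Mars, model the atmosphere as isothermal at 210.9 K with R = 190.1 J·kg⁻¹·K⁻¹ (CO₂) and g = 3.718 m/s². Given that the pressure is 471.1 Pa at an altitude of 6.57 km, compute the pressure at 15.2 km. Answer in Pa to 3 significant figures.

P ≈ 212 Pa

Scale height: H = RT/g = 190.1 × 210.9 / 3.718 = 10783 m.
Between two levels, P₂ = P₁ exp(−Δz/H) with Δz = z₂ − z₁.
Δz = 15200 − 6570.0 = 8630.0 m; Δz/H = 8630.0/10783 = 0.80033.
P₂ = 471.1 × exp(−0.80033) = 471.1 × 0.44918 = 211.61 Pa.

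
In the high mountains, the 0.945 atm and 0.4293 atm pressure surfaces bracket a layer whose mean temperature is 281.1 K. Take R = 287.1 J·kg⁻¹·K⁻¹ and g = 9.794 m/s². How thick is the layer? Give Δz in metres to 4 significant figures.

Hypsometric equation: Δz = (R T̄/g) ln(P₁/P₂).
R T̄/g = 287.1 × 281.1 / 9.794 = 8240.1 m.
ln(0.945/0.4293) = ln(2.2013) = 0.78905.
Δz = 8240.1 × 0.78905 = 6501.9 m.

Δz ≈ 6502 m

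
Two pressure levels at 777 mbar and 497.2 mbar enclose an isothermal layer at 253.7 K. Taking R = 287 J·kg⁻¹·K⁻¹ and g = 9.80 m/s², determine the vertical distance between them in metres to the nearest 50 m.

Δz ≈ 3300 m

Hypsometric equation: Δz = (R T̄/g) ln(P₁/P₂).
R T̄/g = 287 × 253.7 / 9.80 = 7429.8 m.
ln(777/497.2) = ln(1.5628) = 0.44648.
Δz = 7429.8 × 0.44648 = 3317.3 m.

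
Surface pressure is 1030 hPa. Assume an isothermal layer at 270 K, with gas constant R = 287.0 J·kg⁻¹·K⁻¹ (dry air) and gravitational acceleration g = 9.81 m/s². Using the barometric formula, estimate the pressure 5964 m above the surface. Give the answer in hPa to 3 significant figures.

P ≈ 484 hPa

Scale height: H = RT/g = 287.0 × 270 / 9.81 = 7899.1 m.
Barometric formula: P = P₀ exp(−z/H).
z/H = 5964.0/7899.1 = 0.75502; exp(−0.75502) = 0.47000.
P = 1030 × 0.47000 = 484.10 hPa.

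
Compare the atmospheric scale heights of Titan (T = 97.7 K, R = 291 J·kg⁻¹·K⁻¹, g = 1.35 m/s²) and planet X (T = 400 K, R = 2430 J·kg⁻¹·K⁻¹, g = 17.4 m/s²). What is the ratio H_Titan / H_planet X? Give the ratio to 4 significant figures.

H = RT/g for each body.
H_Titan = 291 × 97.7 / 1.35 = 21060 m.
H_planet X = 2430 × 400 / 17.4 = 55862 m.
H_Titan/H_planet X = 21060/55862 = 0.37700.

H_Titan/H_planet X ≈ 0.3770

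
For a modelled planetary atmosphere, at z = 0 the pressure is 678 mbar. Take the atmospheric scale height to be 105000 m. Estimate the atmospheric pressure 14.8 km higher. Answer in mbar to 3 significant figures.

P ≈ 589 mbar

Barometric formula: P = P₀ exp(−z/H).
z/H = 14800/105000 = 0.14095; exp(−0.14095) = 0.86853.
P = 678 × 0.86853 = 588.86 mbar.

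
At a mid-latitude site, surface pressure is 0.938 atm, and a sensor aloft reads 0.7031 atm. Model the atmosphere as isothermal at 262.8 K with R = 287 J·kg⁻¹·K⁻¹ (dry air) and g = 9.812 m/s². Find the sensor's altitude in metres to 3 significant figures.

Scale height: H = RT/g = 287 × 262.8 / 9.812 = 7686.9 m.
Invert the barometric formula: z = H ln(P₀/P).
P₀/P = 0.938/0.7031 = 1.3341; ln(1.3341) = 0.28826.
z = 7686.9 × 0.28826 = 2215.8 m.

z ≈ 2220 m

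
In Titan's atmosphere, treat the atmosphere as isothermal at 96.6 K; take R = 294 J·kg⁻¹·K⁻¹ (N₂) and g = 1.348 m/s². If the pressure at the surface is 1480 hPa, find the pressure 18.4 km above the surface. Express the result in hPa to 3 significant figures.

P ≈ 618 hPa

Scale height: H = RT/g = 294 × 96.6 / 1.348 = 21069 m.
Barometric formula: P = P₀ exp(−z/H).
z/H = 18400/21069 = 0.87332; exp(−0.87332) = 0.41756.
P = 1480 × 0.41756 = 617.99 hPa.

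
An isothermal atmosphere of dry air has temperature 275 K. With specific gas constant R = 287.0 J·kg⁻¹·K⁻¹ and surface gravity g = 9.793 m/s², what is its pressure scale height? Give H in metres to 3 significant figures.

H ≈ 8060 m

The scale height of an isothermal atmosphere is H = RT/g.
H = 287.0 × 275 / 9.793 = 78925/9.793 = 8059.3 m.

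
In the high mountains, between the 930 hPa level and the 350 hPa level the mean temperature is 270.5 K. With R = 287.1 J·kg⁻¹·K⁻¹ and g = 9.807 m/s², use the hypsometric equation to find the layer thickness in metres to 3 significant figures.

Δz ≈ 7740 m

Hypsometric equation: Δz = (R T̄/g) ln(P₁/P₂).
R T̄/g = 287.1 × 270.5 / 9.807 = 7918.9 m.
ln(930/350) = ln(2.6571) = 0.97724.
Δz = 7918.9 × 0.97724 = 7738.7 m.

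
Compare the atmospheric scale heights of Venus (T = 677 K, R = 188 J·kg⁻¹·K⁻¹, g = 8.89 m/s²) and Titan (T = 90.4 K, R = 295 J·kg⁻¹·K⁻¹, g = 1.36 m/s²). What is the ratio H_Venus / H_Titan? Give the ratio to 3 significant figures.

H = RT/g for each body.
H_Venus = 188 × 677 / 8.89 = 14317 m.
H_Titan = 295 × 90.4 / 1.36 = 19609 m.
H_Venus/H_Titan = 14317/19609 = 0.73012.

H_Venus/H_Titan ≈ 0.730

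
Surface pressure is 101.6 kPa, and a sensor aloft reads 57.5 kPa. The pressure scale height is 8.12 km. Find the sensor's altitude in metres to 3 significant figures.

Invert the barometric formula: z = H ln(P₀/P).
P₀/P = 101.6/57.5 = 1.7670; ln(1.7670) = 0.56928.
z = 8120.0 × 0.56928 = 4622.6 m.

z ≈ 4620 m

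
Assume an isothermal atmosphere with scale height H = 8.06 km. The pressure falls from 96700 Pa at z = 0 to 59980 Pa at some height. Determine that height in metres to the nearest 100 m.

z ≈ 3800 m

Invert the barometric formula: z = H ln(P₀/P).
P₀/P = 96700/59980 = 1.6122; ln(1.6122) = 0.47760.
z = 8060.0 × 0.47760 = 3849.5 m.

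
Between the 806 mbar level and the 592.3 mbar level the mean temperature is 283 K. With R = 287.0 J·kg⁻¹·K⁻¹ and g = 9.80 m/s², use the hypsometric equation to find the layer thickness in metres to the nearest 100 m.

Δz ≈ 2600 m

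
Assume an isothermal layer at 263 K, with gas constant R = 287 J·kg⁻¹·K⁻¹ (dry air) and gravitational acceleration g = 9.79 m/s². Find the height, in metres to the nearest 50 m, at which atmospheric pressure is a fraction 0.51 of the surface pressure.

z ≈ 5200 m

Scale height: H = RT/g = 287 × 263 / 9.79 = 7710.0 m.
Set P/P₀ = exp(−z/H) = 0.51, so z = −H ln(0.51).
−ln(0.51) = 0.67334; z = 7710.0 × 0.67334 = 5191.5 m.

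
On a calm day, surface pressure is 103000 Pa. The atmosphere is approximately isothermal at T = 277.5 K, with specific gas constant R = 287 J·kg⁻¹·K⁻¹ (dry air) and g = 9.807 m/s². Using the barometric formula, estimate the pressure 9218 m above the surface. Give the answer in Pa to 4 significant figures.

P ≈ 33100 Pa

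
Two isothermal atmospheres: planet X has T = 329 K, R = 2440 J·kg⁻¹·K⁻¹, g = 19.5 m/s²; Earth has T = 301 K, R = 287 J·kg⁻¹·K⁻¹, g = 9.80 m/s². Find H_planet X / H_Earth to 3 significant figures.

H_planet X/H_Earth ≈ 4.67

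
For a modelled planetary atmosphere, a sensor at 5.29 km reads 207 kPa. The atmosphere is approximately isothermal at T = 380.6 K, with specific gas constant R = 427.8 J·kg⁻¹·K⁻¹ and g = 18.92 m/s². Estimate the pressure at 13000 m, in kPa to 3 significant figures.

Scale height: H = RT/g = 427.8 × 380.6 / 18.92 = 8605.7 m.
Between two levels, P₂ = P₁ exp(−Δz/H) with Δz = z₂ − z₁.
Δz = 13000 − 5290.0 = 7710.0 m; Δz/H = 7710.0/8605.7 = 0.89592.
P₂ = 207 × exp(−0.89592) = 207 × 0.40823 = 84.504 kPa.

P ≈ 84.5 kPa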